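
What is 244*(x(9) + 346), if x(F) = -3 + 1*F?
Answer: 85888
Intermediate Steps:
x(F) = -3 + F
244*(x(9) + 346) = 244*((-3 + 9) + 346) = 244*(6 + 346) = 244*352 = 85888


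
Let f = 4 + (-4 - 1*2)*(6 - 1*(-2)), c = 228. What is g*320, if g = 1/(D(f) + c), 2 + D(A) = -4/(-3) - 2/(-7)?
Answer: 336/239 ≈ 1.4059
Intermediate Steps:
f = -44 (f = 4 + (-4 - 2)*(6 + 2) = 4 - 6*8 = 4 - 48 = -44)
D(A) = -8/21 (D(A) = -2 + (-4/(-3) - 2/(-7)) = -2 + (-4*(-⅓) - 2*(-⅐)) = -2 + (4/3 + 2/7) = -2 + 34/21 = -8/21)
g = 21/4780 (g = 1/(-8/21 + 228) = 1/(4780/21) = 21/4780 ≈ 0.0043933)
g*320 = (21/4780)*320 = 336/239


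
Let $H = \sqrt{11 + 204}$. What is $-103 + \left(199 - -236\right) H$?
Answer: $-103 + 435 \sqrt{215} \approx 6275.4$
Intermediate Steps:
$H = \sqrt{215} \approx 14.663$
$-103 + \left(199 - -236\right) H = -103 + \left(199 - -236\right) \sqrt{215} = -103 + \left(199 + 236\right) \sqrt{215} = -103 + 435 \sqrt{215}$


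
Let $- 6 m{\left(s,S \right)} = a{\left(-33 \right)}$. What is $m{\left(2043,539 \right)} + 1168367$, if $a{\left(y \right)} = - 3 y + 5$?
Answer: $\frac{3505049}{3} \approx 1.1684 \cdot 10^{6}$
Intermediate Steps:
$a{\left(y \right)} = 5 - 3 y$
$m{\left(s,S \right)} = - \frac{52}{3}$ ($m{\left(s,S \right)} = - \frac{5 - -99}{6} = - \frac{5 + 99}{6} = \left(- \frac{1}{6}\right) 104 = - \frac{52}{3}$)
$m{\left(2043,539 \right)} + 1168367 = - \frac{52}{3} + 1168367 = \frac{3505049}{3}$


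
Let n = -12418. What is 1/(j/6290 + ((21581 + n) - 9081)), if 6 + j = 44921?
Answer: 1258/112139 ≈ 0.011218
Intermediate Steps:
j = 44915 (j = -6 + 44921 = 44915)
1/(j/6290 + ((21581 + n) - 9081)) = 1/(44915/6290 + ((21581 - 12418) - 9081)) = 1/(44915*(1/6290) + (9163 - 9081)) = 1/(8983/1258 + 82) = 1/(112139/1258) = 1258/112139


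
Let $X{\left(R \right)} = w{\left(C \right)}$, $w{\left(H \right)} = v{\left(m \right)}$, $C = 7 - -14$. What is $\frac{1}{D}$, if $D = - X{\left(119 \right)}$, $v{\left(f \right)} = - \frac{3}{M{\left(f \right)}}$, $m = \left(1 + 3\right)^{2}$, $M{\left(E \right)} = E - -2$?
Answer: $6$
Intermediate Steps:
$M{\left(E \right)} = 2 + E$ ($M{\left(E \right)} = E + 2 = 2 + E$)
$m = 16$ ($m = 4^{2} = 16$)
$C = 21$ ($C = 7 + 14 = 21$)
$v{\left(f \right)} = - \frac{3}{2 + f}$
$w{\left(H \right)} = - \frac{1}{6}$ ($w{\left(H \right)} = - \frac{3}{2 + 16} = - \frac{3}{18} = \left(-3\right) \frac{1}{18} = - \frac{1}{6}$)
$X{\left(R \right)} = - \frac{1}{6}$
$D = \frac{1}{6}$ ($D = \left(-1\right) \left(- \frac{1}{6}\right) = \frac{1}{6} \approx 0.16667$)
$\frac{1}{D} = \frac{1}{\frac{1}{6}} = 6$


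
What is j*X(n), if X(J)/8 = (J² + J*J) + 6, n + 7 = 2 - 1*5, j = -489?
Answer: -805872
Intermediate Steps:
n = -10 (n = -7 + (2 - 1*5) = -7 + (2 - 5) = -7 - 3 = -10)
X(J) = 48 + 16*J² (X(J) = 8*((J² + J*J) + 6) = 8*((J² + J²) + 6) = 8*(2*J² + 6) = 8*(6 + 2*J²) = 48 + 16*J²)
j*X(n) = -489*(48 + 16*(-10)²) = -489*(48 + 16*100) = -489*(48 + 1600) = -489*1648 = -805872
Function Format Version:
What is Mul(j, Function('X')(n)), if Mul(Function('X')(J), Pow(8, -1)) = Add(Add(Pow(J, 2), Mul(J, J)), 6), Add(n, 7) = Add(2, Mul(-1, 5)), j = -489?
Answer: -805872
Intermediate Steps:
n = -10 (n = Add(-7, Add(2, Mul(-1, 5))) = Add(-7, Add(2, -5)) = Add(-7, -3) = -10)
Function('X')(J) = Add(48, Mul(16, Pow(J, 2))) (Function('X')(J) = Mul(8, Add(Add(Pow(J, 2), Mul(J, J)), 6)) = Mul(8, Add(Add(Pow(J, 2), Pow(J, 2)), 6)) = Mul(8, Add(Mul(2, Pow(J, 2)), 6)) = Mul(8, Add(6, Mul(2, Pow(J, 2)))) = Add(48, Mul(16, Pow(J, 2))))
Mul(j, Function('X')(n)) = Mul(-489, Add(48, Mul(16, Pow(-10, 2)))) = Mul(-489, Add(48, Mul(16, 100))) = Mul(-489, Add(48, 1600)) = Mul(-489, 1648) = -805872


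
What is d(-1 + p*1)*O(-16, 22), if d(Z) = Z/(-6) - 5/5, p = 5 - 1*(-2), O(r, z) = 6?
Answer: -12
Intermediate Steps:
p = 7 (p = 5 + 2 = 7)
d(Z) = -1 - Z/6 (d(Z) = Z*(-⅙) - 5*⅕ = -Z/6 - 1 = -1 - Z/6)
d(-1 + p*1)*O(-16, 22) = (-1 - (-1 + 7*1)/6)*6 = (-1 - (-1 + 7)/6)*6 = (-1 - ⅙*6)*6 = (-1 - 1)*6 = -2*6 = -12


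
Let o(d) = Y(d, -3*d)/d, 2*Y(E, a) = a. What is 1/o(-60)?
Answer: -2/3 ≈ -0.66667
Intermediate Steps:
Y(E, a) = a/2
o(d) = -3/2 (o(d) = ((-3*d)/2)/d = (-3*d/2)/d = -3/2)
1/o(-60) = 1/(-3/2) = -2/3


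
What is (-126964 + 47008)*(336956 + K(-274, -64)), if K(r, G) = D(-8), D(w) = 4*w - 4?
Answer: -26938775520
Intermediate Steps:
D(w) = -4 + 4*w
K(r, G) = -36 (K(r, G) = -4 + 4*(-8) = -4 - 32 = -36)
(-126964 + 47008)*(336956 + K(-274, -64)) = (-126964 + 47008)*(336956 - 36) = -79956*336920 = -26938775520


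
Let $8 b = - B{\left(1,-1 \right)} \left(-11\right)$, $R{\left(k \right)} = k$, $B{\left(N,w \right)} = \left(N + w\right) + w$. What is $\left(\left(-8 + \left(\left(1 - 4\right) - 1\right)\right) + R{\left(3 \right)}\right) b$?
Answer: $\frac{99}{8} \approx 12.375$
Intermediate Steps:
$B{\left(N,w \right)} = N + 2 w$
$b = - \frac{11}{8}$ ($b = \frac{- (1 + 2 \left(-1\right)) \left(-11\right)}{8} = \frac{- (1 - 2) \left(-11\right)}{8} = \frac{\left(-1\right) \left(-1\right) \left(-11\right)}{8} = \frac{1 \left(-11\right)}{8} = \frac{1}{8} \left(-11\right) = - \frac{11}{8} \approx -1.375$)
$\left(\left(-8 + \left(\left(1 - 4\right) - 1\right)\right) + R{\left(3 \right)}\right) b = \left(\left(-8 + \left(\left(1 - 4\right) - 1\right)\right) + 3\right) \left(- \frac{11}{8}\right) = \left(\left(-8 - 4\right) + 3\right) \left(- \frac{11}{8}\right) = \left(-12 + 3\right) \left(- \frac{11}{8}\right) = \left(-9\right) \left(- \frac{11}{8}\right) = \frac{99}{8}$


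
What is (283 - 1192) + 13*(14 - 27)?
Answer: -1078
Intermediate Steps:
(283 - 1192) + 13*(14 - 27) = -909 + 13*(-13) = -909 - 169 = -1078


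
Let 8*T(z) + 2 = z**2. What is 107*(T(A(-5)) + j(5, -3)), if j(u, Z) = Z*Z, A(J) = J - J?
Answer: 3745/4 ≈ 936.25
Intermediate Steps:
A(J) = 0
j(u, Z) = Z**2
T(z) = -1/4 + z**2/8
107*(T(A(-5)) + j(5, -3)) = 107*((-1/4 + (1/8)*0**2) + (-3)**2) = 107*((-1/4 + (1/8)*0) + 9) = 107*((-1/4 + 0) + 9) = 107*(-1/4 + 9) = 107*(35/4) = 3745/4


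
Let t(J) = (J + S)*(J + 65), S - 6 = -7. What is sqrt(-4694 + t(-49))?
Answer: I*sqrt(5494) ≈ 74.122*I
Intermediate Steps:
S = -1 (S = 6 - 7 = -1)
t(J) = (-1 + J)*(65 + J) (t(J) = (J - 1)*(J + 65) = (-1 + J)*(65 + J))
sqrt(-4694 + t(-49)) = sqrt(-4694 + (-65 + (-49)**2 + 64*(-49))) = sqrt(-4694 + (-65 + 2401 - 3136)) = sqrt(-4694 - 800) = sqrt(-5494) = I*sqrt(5494)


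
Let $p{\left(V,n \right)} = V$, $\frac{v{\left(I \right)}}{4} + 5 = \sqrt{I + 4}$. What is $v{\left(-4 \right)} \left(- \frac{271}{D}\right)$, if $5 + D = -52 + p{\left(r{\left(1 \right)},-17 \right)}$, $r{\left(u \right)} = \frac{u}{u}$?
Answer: $- \frac{1355}{14} \approx -96.786$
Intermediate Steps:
$r{\left(u \right)} = 1$
$v{\left(I \right)} = -20 + 4 \sqrt{4 + I}$ ($v{\left(I \right)} = -20 + 4 \sqrt{I + 4} = -20 + 4 \sqrt{4 + I}$)
$D = -56$ ($D = -5 + \left(-52 + 1\right) = -5 - 51 = -56$)
$v{\left(-4 \right)} \left(- \frac{271}{D}\right) = \left(-20 + 4 \sqrt{4 - 4}\right) \left(- \frac{271}{-56}\right) = \left(-20 + 4 \sqrt{0}\right) \left(\left(-271\right) \left(- \frac{1}{56}\right)\right) = \left(-20 + 4 \cdot 0\right) \frac{271}{56} = \left(-20 + 0\right) \frac{271}{56} = \left(-20\right) \frac{271}{56} = - \frac{1355}{14}$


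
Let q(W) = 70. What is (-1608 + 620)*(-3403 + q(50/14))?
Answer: 3293004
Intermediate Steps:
(-1608 + 620)*(-3403 + q(50/14)) = (-1608 + 620)*(-3403 + 70) = -988*(-3333) = 3293004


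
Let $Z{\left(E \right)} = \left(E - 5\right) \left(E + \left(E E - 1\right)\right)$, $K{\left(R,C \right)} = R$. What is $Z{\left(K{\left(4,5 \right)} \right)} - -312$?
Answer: $293$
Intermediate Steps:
$Z{\left(E \right)} = \left(-5 + E\right) \left(-1 + E + E^{2}\right)$ ($Z{\left(E \right)} = \left(-5 + E\right) \left(E + \left(E^{2} - 1\right)\right) = \left(-5 + E\right) \left(E + \left(-1 + E^{2}\right)\right) = \left(-5 + E\right) \left(-1 + E + E^{2}\right)$)
$Z{\left(K{\left(4,5 \right)} \right)} - -312 = \left(5 + 4^{3} - 24 - 4 \cdot 4^{2}\right) - -312 = \left(5 + 64 - 24 - 64\right) + 312 = -19 + 312 = 293$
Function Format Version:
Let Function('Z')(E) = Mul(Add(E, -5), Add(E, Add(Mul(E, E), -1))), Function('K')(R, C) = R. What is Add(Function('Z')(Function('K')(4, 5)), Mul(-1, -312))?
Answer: 293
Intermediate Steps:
Function('Z')(E) = Mul(Add(-5, E), Add(-1, E, Pow(E, 2))) (Function('Z')(E) = Mul(Add(-5, E), Add(E, Add(Pow(E, 2), -1))) = Mul(Add(-5, E), Add(E, Add(-1, Pow(E, 2)))) = Mul(Add(-5, E), Add(-1, E, Pow(E, 2))))
Add(Function('Z')(Function('K')(4, 5)), Mul(-1, -312)) = Add(Add(5, Pow(4, 3), Mul(-6, 4), Mul(-4, Pow(4, 2))), Mul(-1, -312)) = Add(Add(5, 64, -24, Mul(-4, 16)), 312) = Add(Add(5, 64, -24, -64), 312) = Add(-19, 312) = 293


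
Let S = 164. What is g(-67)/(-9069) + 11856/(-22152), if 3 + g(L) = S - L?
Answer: -120270/214633 ≈ -0.56035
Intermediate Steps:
g(L) = 161 - L (g(L) = -3 + (164 - L) = 161 - L)
g(-67)/(-9069) + 11856/(-22152) = (161 - 1*(-67))/(-9069) + 11856/(-22152) = (161 + 67)*(-1/9069) + 11856*(-1/22152) = 228*(-1/9069) - 38/71 = -76/3023 - 38/71 = -120270/214633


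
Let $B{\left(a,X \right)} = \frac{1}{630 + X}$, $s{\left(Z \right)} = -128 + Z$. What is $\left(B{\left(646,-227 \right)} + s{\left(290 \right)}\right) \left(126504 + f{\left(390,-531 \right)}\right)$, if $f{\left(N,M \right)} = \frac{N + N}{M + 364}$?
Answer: $\frac{1379213206356}{67301} \approx 2.0493 \cdot 10^{7}$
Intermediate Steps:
$f{\left(N,M \right)} = \frac{2 N}{364 + M}$
$\left(B{\left(646,-227 \right)} + s{\left(290 \right)}\right) \left(126504 + f{\left(390,-531 \right)}\right) = \left(\frac{1}{630 - 227} + \left(-128 + 290\right)\right) \left(126504 + 2 \cdot 390 \frac{1}{364 - 531}\right) = \left(\frac{1}{403} + 162\right) \left(126504 + 2 \cdot 390 \frac{1}{-167}\right) = \left(\frac{1}{403} + 162\right) \left(126504 + 2 \cdot 390 \left(- \frac{1}{167}\right)\right) = \frac{65287 \left(126504 - \frac{780}{167}\right)}{403} = \frac{65287}{403} \cdot \frac{21125388}{167} = \frac{1379213206356}{67301}$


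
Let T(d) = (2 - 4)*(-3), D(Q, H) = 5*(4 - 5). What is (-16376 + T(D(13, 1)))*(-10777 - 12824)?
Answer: 386348370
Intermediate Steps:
D(Q, H) = -5 (D(Q, H) = 5*(-1) = -5)
T(d) = 6 (T(d) = -2*(-3) = 6)
(-16376 + T(D(13, 1)))*(-10777 - 12824) = (-16376 + 6)*(-10777 - 12824) = -16370*(-23601) = 386348370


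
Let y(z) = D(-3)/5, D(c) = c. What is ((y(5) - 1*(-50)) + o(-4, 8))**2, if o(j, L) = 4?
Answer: 71289/25 ≈ 2851.6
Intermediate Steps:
y(z) = -3/5
((y(5) - 1*(-50)) + o(-4, 8))**2 = ((-3/5 - 1*(-50)) + 4)**2 = ((-3/5 + 50) + 4)**2 = (247/5 + 4)**2 = (267/5)**2 = 71289/25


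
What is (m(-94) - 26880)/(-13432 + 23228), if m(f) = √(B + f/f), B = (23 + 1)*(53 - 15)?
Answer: -6720/2449 + √913/9796 ≈ -2.7409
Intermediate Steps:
B = 912 (B = 24*38 = 912)
m(f) = √913 (m(f) = √(912 + f/f) = √(912 + 1) = √913)
(m(-94) - 26880)/(-13432 + 23228) = (√913 - 26880)/(-13432 + 23228) = (-26880 + √913)/9796 = (-26880 + √913)*(1/9796) = -6720/2449 + √913/9796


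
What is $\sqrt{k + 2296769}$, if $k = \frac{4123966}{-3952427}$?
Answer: $\frac{\sqrt{35879372192618181519}}{3952427} \approx 1515.5$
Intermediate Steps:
$k = - \frac{4123966}{3952427}$ ($k = 4123966 \left(- \frac{1}{3952427}\right) = - \frac{4123966}{3952427} \approx -1.0434$)
$\sqrt{k + 2296769} = \sqrt{- \frac{4123966}{3952427} + 2296769} = \sqrt{\frac{9077807684397}{3952427}} = \frac{\sqrt{35879372192618181519}}{3952427}$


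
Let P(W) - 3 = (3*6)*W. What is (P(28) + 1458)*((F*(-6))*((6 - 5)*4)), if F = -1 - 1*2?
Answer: 141480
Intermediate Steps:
F = -3 (F = -1 - 2 = -3)
P(W) = 3 + 18*W (P(W) = 3 + (3*6)*W = 3 + 18*W)
(P(28) + 1458)*((F*(-6))*((6 - 5)*4)) = ((3 + 18*28) + 1458)*((-3*(-6))*((6 - 5)*4)) = ((3 + 504) + 1458)*(18*(1*4)) = (507 + 1458)*(18*4) = 1965*72 = 141480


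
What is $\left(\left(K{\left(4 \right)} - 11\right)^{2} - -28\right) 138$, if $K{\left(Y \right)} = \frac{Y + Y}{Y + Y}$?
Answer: $17664$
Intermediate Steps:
$K{\left(Y \right)} = 1$ ($K{\left(Y \right)} = \frac{2 Y}{2 Y} = 2 Y \frac{1}{2 Y} = 1$)
$\left(\left(K{\left(4 \right)} - 11\right)^{2} - -28\right) 138 = \left(\left(1 - 11\right)^{2} - -28\right) 138 = \left(\left(-10\right)^{2} + 28\right) 138 = \left(100 + 28\right) 138 = 128 \cdot 138 = 17664$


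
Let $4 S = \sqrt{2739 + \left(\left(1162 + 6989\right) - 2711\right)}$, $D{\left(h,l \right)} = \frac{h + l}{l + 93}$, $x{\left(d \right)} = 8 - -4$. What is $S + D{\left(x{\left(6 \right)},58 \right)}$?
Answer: $\frac{70}{151} + \frac{\sqrt{8179}}{4} \approx 23.073$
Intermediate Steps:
$x{\left(d \right)} = 12$ ($x{\left(d \right)} = 8 + 4 = 12$)
$D{\left(h,l \right)} = \frac{h + l}{93 + l}$
$S = \frac{\sqrt{8179}}{4}$ ($S = \frac{\sqrt{2739 + \left(\left(1162 + 6989\right) - 2711\right)}}{4} = \frac{\sqrt{2739 + \left(8151 - 2711\right)}}{4} = \frac{\sqrt{2739 + 5440}}{4} = \frac{\sqrt{8179}}{4} \approx 22.609$)
$S + D{\left(x{\left(6 \right)},58 \right)} = \frac{\sqrt{8179}}{4} + \frac{12 + 58}{93 + 58} = \frac{\sqrt{8179}}{4} + \frac{1}{151} \cdot 70 = \frac{\sqrt{8179}}{4} + \frac{70}{151} = \frac{70}{151} + \frac{\sqrt{8179}}{4}$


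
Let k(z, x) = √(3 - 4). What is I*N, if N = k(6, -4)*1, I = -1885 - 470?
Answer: -2355*I ≈ -2355.0*I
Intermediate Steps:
I = -2355
k(z, x) = I (k(z, x) = √(-1) = I)
N = I (N = I*1 = I ≈ 1.0*I)
I*N = -2355*I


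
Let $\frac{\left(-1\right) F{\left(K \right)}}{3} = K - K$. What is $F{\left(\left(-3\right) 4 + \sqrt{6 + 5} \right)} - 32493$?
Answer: $-32493$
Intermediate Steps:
$F{\left(K \right)} = 0$ ($F{\left(K \right)} = - 3 \left(K - K\right) = \left(-3\right) 0 = 0$)
$F{\left(\left(-3\right) 4 + \sqrt{6 + 5} \right)} - 32493 = 0 - 32493 = -32493$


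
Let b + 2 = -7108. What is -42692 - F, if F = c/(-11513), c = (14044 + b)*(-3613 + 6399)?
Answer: -472194872/11513 ≈ -41014.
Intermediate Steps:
b = -7110 (b = -2 - 7108 = -7110)
c = 19318124 (c = (14044 - 7110)*(-3613 + 6399) = 6934*2786 = 19318124)
F = -19318124/11513 (F = 19318124/(-11513) = 19318124*(-1/11513) = -19318124/11513 ≈ -1677.9)
-42692 - F = -42692 - 1*(-19318124/11513) = -42692 + 19318124/11513 = -472194872/11513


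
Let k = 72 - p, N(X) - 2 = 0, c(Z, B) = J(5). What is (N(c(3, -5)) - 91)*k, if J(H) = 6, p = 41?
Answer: -2759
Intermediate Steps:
c(Z, B) = 6
N(X) = 2 (N(X) = 2 + 0 = 2)
k = 31 (k = 72 - 1*41 = 72 - 41 = 31)
(N(c(3, -5)) - 91)*k = (2 - 91)*31 = -89*31 = -2759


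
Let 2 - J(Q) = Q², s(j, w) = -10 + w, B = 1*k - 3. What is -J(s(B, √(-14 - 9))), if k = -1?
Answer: 75 - 20*I*√23 ≈ 75.0 - 95.917*I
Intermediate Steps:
B = -4 (B = 1*(-1) - 3 = -1 - 3 = -4)
J(Q) = 2 - Q²
-J(s(B, √(-14 - 9))) = -(2 - (-10 + √(-14 - 9))²) = -(2 - (-10 + √(-23))²) = -(2 - (-10 + I*√23)²) = -2 + (-10 + I*√23)²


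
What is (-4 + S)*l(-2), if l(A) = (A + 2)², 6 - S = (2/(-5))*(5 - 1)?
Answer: 0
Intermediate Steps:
S = 38/5 (S = 6 - 2/(-5)*(5 - 1) = 6 - 2*(-⅕)*4 = 6 - (-2)*4/5 = 6 - 1*(-8/5) = 6 + 8/5 = 38/5 ≈ 7.6000)
l(A) = (2 + A)²
(-4 + S)*l(-2) = (-4 + 38/5)*(2 - 2)² = (18/5)*0² = (18/5)*0 = 0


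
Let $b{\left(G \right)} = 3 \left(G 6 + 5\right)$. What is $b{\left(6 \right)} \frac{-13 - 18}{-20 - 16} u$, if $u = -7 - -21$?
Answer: $\frac{8897}{6} \approx 1482.8$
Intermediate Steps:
$u = 14$ ($u = -7 + 21 = 14$)
$b{\left(G \right)} = 15 + 18 G$ ($b{\left(G \right)} = 3 \left(6 G + 5\right) = 3 \left(5 + 6 G\right) = 15 + 18 G$)
$b{\left(6 \right)} \frac{-13 - 18}{-20 - 16} u = \left(15 + 18 \cdot 6\right) \frac{-13 - 18}{-20 - 16} \cdot 14 = \left(15 + 108\right) \left(- \frac{31}{-36}\right) 14 = 123 \left(\left(-31\right) \left(- \frac{1}{36}\right)\right) 14 = 123 \cdot \frac{31}{36} \cdot 14 = \frac{1271}{12} \cdot 14 = \frac{8897}{6}$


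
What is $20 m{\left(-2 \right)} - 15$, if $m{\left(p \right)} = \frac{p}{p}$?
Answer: $5$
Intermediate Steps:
$m{\left(p \right)} = 1$
$20 m{\left(-2 \right)} - 15 = 20 \cdot 1 - 15 = 20 - 15 = 5$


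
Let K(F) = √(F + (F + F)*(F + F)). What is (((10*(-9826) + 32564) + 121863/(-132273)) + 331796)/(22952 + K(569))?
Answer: 269286049442008/23169762784881 - 11732574479*√143957/7723254261627 ≈ 11.046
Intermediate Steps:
K(F) = √(F + 4*F²) (K(F) = √(F + (2*F)*(2*F)) = √(F + 4*F²))
(((10*(-9826) + 32564) + 121863/(-132273)) + 331796)/(22952 + K(569)) = (((10*(-9826) + 32564) + 121863/(-132273)) + 331796)/(22952 + √(569*(1 + 4*569))) = (((-98260 + 32564) + 121863*(-1/132273)) + 331796)/(22952 + √(569*(1 + 2276))) = ((-65696 - 40621/44091) + 331796)/(22952 + √(569*2277)) = (-2896642957/44091 + 331796)/(22952 + √1295613) = 11732574479/(44091*(22952 + 3*√143957))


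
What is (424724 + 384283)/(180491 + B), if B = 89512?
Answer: 269669/90001 ≈ 2.9963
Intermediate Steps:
(424724 + 384283)/(180491 + B) = (424724 + 384283)/(180491 + 89512) = 809007/270003 = 809007*(1/270003) = 269669/90001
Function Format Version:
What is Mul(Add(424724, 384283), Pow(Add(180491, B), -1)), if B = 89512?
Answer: Rational(269669, 90001) ≈ 2.9963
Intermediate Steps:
Mul(Add(424724, 384283), Pow(Add(180491, B), -1)) = Mul(Add(424724, 384283), Pow(Add(180491, 89512), -1)) = Mul(809007, Pow(270003, -1)) = Mul(809007, Rational(1, 270003)) = Rational(269669, 90001)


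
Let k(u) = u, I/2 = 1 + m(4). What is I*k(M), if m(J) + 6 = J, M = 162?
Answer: -324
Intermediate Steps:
m(J) = -6 + J
I = -2 (I = 2*(1 + (-6 + 4)) = 2*(1 - 2) = 2*(-1) = -2)
I*k(M) = -2*162 = -324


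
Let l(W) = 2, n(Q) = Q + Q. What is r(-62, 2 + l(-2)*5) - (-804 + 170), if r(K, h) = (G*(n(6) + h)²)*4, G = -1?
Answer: -1670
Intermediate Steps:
n(Q) = 2*Q
r(K, h) = -4*(12 + h)² (r(K, h) = -(2*6 + h)²*4 = -(12 + h)²*4 = -4*(12 + h)²)
r(-62, 2 + l(-2)*5) - (-804 + 170) = -4*(12 + (2 + 2*5))² - (-804 + 170) = -4*(12 + (2 + 10))² - 1*(-634) = -4*(12 + 12)² + 634 = -4*24² + 634 = -4*576 + 634 = -2304 + 634 = -1670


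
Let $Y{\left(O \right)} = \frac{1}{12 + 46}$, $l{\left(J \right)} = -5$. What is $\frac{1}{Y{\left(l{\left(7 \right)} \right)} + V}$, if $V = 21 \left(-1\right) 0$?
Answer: $58$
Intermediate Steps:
$V = 0$ ($V = \left(-21\right) 0 = 0$)
$Y{\left(O \right)} = \frac{1}{58}$
$\frac{1}{Y{\left(l{\left(7 \right)} \right)} + V} = \frac{1}{\frac{1}{58} + 0} = \frac{1}{\frac{1}{58}} = 58$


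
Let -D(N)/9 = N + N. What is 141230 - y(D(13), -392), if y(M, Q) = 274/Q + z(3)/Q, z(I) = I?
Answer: 55362437/392 ≈ 1.4123e+5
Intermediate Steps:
D(N) = -18*N (D(N) = -9*(N + N) = -18*N)
y(M, Q) = 277/Q (y(M, Q) = 274/Q + 3/Q = 277/Q)
141230 - y(D(13), -392) = 141230 - 277/(-392) = 141230 - 277*(-1)/392 = 141230 - 1*(-277/392) = 141230 + 277/392 = 55362437/392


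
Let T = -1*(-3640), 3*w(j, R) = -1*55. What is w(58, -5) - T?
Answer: -10975/3 ≈ -3658.3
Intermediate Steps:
w(j, R) = -55/3 (w(j, R) = (-1*55)/3 = (1/3)*(-55) = -55/3)
T = 3640
w(58, -5) - T = -55/3 - 1*3640 = -55/3 - 3640 = -10975/3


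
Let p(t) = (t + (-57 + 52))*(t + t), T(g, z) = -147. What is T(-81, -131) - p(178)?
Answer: -61735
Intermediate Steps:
p(t) = 2*t*(-5 + t) (p(t) = (t - 5)*(2*t) = (-5 + t)*(2*t) = 2*t*(-5 + t))
T(-81, -131) - p(178) = -147 - 2*178*(-5 + 178) = -147 - 2*178*173 = -147 - 1*61588 = -147 - 61588 = -61735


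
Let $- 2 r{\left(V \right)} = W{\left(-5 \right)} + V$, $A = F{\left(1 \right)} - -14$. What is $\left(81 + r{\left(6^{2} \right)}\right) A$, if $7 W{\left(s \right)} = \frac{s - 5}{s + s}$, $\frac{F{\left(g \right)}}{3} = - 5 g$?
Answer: $- \frac{881}{14} \approx -62.929$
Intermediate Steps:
$F{\left(g \right)} = - 15 g$ ($F{\left(g \right)} = 3 \left(- 5 g\right) = - 15 g$)
$W{\left(s \right)} = \frac{-5 + s}{14 s}$ ($W{\left(s \right)} = \frac{\left(s - 5\right) \frac{1}{s + s}}{7} = \frac{\left(-5 + s\right) \frac{1}{2 s}}{7} = \frac{\frac{1}{2} \frac{1}{s} \left(-5 + s\right)}{7} = \frac{-5 + s}{14 s}$)
$A = -1$ ($A = \left(-15\right) 1 - -14 = -15 + 14 = -1$)
$r{\left(V \right)} = - \frac{1}{14} - \frac{V}{2}$ ($r{\left(V \right)} = - \frac{\frac{-5 - 5}{14 \left(-5\right)} + V}{2} = - \frac{\frac{1}{14} \left(- \frac{1}{5}\right) \left(-10\right) + V}{2} = - \frac{\frac{1}{7} + V}{2} = - \frac{1}{14} - \frac{V}{2}$)
$\left(81 + r{\left(6^{2} \right)}\right) A = \left(81 - \left(\frac{1}{14} + \frac{6^{2}}{2}\right)\right) \left(-1\right) = \left(81 - \frac{253}{14}\right) \left(-1\right) = \frac{881}{14} \left(-1\right) = - \frac{881}{14}$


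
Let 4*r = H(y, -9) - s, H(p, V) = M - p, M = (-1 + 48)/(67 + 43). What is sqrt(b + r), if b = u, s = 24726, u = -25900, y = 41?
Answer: I*sqrt(1553235530)/220 ≈ 179.14*I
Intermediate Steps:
b = -25900
M = 47/110 ≈ 0.42727
H(p, V) = 47/110 - p
r = -2724323/440 (r = ((47/110 - 1*41) - 1*24726)/4 = ((47/110 - 41) - 24726)/4 = (-4463/110 - 24726)/4 = (1/4)*(-2724323/110) = -2724323/440 ≈ -6191.6)
sqrt(b + r) = sqrt(-25900 - 2724323/440) = sqrt(-14120323/440) = I*sqrt(1553235530)/220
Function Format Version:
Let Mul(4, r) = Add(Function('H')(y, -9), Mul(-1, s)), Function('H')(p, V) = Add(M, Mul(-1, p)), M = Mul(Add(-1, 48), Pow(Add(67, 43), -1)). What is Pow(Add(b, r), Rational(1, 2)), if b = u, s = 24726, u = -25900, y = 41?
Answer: Mul(Rational(1, 220), I, Pow(1553235530, Rational(1, 2))) ≈ Mul(179.14, I)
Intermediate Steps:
b = -25900
M = Rational(47, 110) (M = Mul(47, Pow(110, -1)) = Mul(47, Rational(1, 110)) = Rational(47, 110) ≈ 0.42727)
Function('H')(p, V) = Add(Rational(47, 110), Mul(-1, p))
r = Rational(-2724323, 440) (r = Mul(Rational(1, 4), Add(Add(Rational(47, 110), Mul(-1, 41)), Mul(-1, 24726))) = Mul(Rational(1, 4), Add(Add(Rational(47, 110), -41), -24726)) = Mul(Rational(1, 4), Add(Rational(-4463, 110), -24726)) = Mul(Rational(1, 4), Rational(-2724323, 110)) = Rational(-2724323, 440) ≈ -6191.6)
Pow(Add(b, r), Rational(1, 2)) = Pow(Add(-25900, Rational(-2724323, 440)), Rational(1, 2)) = Pow(Rational(-14120323, 440), Rational(1, 2)) = Mul(Rational(1, 220), I, Pow(1553235530, Rational(1, 2)))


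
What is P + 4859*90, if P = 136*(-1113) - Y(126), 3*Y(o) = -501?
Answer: 286109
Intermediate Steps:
Y(o) = -167 (Y(o) = (1/3)*(-501) = -167)
P = -151201 (P = 136*(-1113) - 1*(-167) = -151368 + 167 = -151201)
P + 4859*90 = -151201 + 4859*90 = -151201 + 437310 = 286109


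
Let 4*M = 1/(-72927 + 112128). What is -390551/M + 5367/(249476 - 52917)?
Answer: -12037265101861869/196559 ≈ -6.1240e+10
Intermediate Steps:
M = 1/156804 (M = 1/(4*(-72927 + 112128)) = (¼)/39201 = (¼)*(1/39201) = 1/156804 ≈ 6.3774e-6)
-390551/M + 5367/(249476 - 52917) = -390551/1/156804 + 5367/(249476 - 52917) = -390551*156804 + 5367/196559 = -61239959004 + 5367*(1/196559) = -61239959004 + 5367/196559 = -12037265101861869/196559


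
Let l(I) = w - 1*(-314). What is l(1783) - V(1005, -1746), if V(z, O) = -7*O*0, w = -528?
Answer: -214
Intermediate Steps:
l(I) = -214 (l(I) = -528 - 1*(-314) = -528 + 314 = -214)
V(z, O) = 0
l(1783) - V(1005, -1746) = -214 - 1*0 = -214 + 0 = -214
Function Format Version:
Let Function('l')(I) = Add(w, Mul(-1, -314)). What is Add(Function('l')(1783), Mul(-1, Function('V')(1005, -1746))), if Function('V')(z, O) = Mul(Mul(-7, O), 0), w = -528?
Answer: -214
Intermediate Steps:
Function('l')(I) = -214 (Function('l')(I) = Add(-528, Mul(-1, -314)) = Add(-528, 314) = -214)
Function('V')(z, O) = 0
Add(Function('l')(1783), Mul(-1, Function('V')(1005, -1746))) = Add(-214, Mul(-1, 0)) = Add(-214, 0) = -214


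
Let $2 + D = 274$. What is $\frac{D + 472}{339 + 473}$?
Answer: $\frac{186}{203} \approx 0.91626$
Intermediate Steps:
$D = 272$ ($D = -2 + 274 = 272$)
$\frac{D + 472}{339 + 473} = \frac{272 + 472}{339 + 473} = \frac{744}{812} = 744 \cdot \frac{1}{812} = \frac{186}{203}$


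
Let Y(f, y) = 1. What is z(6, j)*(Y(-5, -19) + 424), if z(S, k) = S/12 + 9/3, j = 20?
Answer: 2975/2 ≈ 1487.5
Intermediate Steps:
z(S, k) = 3 + S/12 (z(S, k) = S*(1/12) + 9*(1/3) = S/12 + 3 = 3 + S/12)
z(6, j)*(Y(-5, -19) + 424) = (3 + (1/12)*6)*(1 + 424) = (3 + 1/2)*425 = (7/2)*425 = 2975/2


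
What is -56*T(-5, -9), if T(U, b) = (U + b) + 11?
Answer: 168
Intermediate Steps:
T(U, b) = 11 + U + b
-56*T(-5, -9) = -56*(11 - 5 - 9) = -56*(-3) = 168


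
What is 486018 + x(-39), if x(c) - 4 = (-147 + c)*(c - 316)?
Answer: 552052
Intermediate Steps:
x(c) = 4 + (-316 + c)*(-147 + c) (x(c) = 4 + (-147 + c)*(c - 316) = 4 + (-147 + c)*(-316 + c) = 4 + (-316 + c)*(-147 + c))
486018 + x(-39) = 486018 + (46456 + (-39)² - 463*(-39)) = 486018 + (46456 + 1521 + 18057) = 486018 + 66034 = 552052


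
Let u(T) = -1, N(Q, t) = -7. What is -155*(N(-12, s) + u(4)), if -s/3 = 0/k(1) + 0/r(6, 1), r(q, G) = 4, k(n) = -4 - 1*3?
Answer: 1240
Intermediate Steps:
k(n) = -7 (k(n) = -4 - 3 = -7)
s = 0 (s = -3*(0/(-7) + 0/4) = -3*(0*(-⅐) + 0*(¼)) = -3*(0 + 0) = -3*0 = 0)
-155*(N(-12, s) + u(4)) = -155*(-7 - 1) = -155*(-8) = 1240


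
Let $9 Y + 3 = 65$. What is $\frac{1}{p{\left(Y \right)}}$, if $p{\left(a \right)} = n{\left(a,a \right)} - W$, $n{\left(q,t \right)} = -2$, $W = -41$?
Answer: $\frac{1}{39} \approx 0.025641$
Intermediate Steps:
$Y = \frac{62}{9}$ ($Y = - \frac{1}{3} + \frac{1}{9} \cdot 65 = - \frac{1}{3} + \frac{65}{9} = \frac{62}{9} \approx 6.8889$)
$p{\left(a \right)} = 39$ ($p{\left(a \right)} = -2 - -41 = -2 + 41 = 39$)
$\frac{1}{p{\left(Y \right)}} = \frac{1}{39}$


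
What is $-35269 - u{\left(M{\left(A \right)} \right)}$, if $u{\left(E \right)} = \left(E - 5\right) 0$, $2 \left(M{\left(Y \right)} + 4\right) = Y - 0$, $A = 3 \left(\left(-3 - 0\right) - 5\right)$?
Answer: $-35269$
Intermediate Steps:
$A = -24$ ($A = 3 \left(\left(-3 + 0\right) - 5\right) = 3 \left(-3 - 5\right) = 3 \left(-8\right) = -24$)
$M{\left(Y \right)} = -4 + \frac{Y}{2}$ ($M{\left(Y \right)} = -4 + \frac{Y - 0}{2} = -4 + \frac{Y + 0}{2} = -4 + \frac{Y}{2}$)
$u{\left(E \right)} = 0$ ($u{\left(E \right)} = \left(-5 + E\right) 0 = 0$)
$-35269 - u{\left(M{\left(A \right)} \right)} = -35269 - 0 = -35269 + 0 = -35269$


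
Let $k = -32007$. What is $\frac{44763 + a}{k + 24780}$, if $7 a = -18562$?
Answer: $- \frac{294779}{50589} \approx -5.8269$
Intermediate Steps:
$a = - \frac{18562}{7}$ ($a = \frac{1}{7} \left(-18562\right) = - \frac{18562}{7} \approx -2651.7$)
$\frac{44763 + a}{k + 24780} = \frac{44763 - \frac{18562}{7}}{-32007 + 24780} = \frac{294779}{7 \left(-7227\right)} = \frac{294779}{7} \left(- \frac{1}{7227}\right) = - \frac{294779}{50589}$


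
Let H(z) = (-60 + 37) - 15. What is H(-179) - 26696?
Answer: -26734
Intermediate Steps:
H(z) = -38 (H(z) = -23 - 15 = -38)
H(-179) - 26696 = -38 - 26696 = -26734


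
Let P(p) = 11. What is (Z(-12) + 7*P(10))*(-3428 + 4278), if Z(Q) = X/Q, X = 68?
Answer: 181900/3 ≈ 60633.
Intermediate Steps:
Z(Q) = 68/Q
(Z(-12) + 7*P(10))*(-3428 + 4278) = (68/(-12) + 7*11)*(-3428 + 4278) = (68*(-1/12) + 77)*850 = (-17/3 + 77)*850 = (214/3)*850 = 181900/3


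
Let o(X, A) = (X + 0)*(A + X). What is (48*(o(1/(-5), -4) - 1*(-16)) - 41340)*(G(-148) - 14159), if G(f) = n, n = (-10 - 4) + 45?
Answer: 14315789376/25 ≈ 5.7263e+8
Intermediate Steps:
o(X, A) = X*(A + X)
n = 31 (n = -14 + 45 = 31)
G(f) = 31
(48*(o(1/(-5), -4) - 1*(-16)) - 41340)*(G(-148) - 14159) = (48*((-4 + 1/(-5))/(-5) - 1*(-16)) - 41340)*(31 - 14159) = (48*(-(-4 - ⅕)/5 + 16) - 41340)*(-14128) = (48*(-⅕*(-21/5) + 16) - 41340)*(-14128) = (48*(21/25 + 16) - 41340)*(-14128) = (48*(421/25) - 41340)*(-14128) = (20208/25 - 41340)*(-14128) = -1013292/25*(-14128) = 14315789376/25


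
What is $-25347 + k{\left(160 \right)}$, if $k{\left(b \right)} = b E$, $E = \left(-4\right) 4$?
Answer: $-27907$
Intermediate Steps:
$E = -16$
$k{\left(b \right)} = - 16 b$ ($k{\left(b \right)} = b \left(-16\right) = - 16 b$)
$-25347 + k{\left(160 \right)} = -25347 - 2560 = -27907$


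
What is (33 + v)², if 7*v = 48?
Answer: 77841/49 ≈ 1588.6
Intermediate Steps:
v = 48/7 (v = (⅐)*48 = 48/7 ≈ 6.8571)
(33 + v)² = (33 + 48/7)² = (279/7)² = 77841/49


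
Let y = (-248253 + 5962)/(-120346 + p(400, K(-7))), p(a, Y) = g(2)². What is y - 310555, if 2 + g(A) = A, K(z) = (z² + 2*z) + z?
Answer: -37373809739/120346 ≈ -3.1055e+5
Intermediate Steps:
K(z) = z² + 3*z
g(A) = -2 + A
p(a, Y) = 0 (p(a, Y) = (-2 + 2)² = 0² = 0)
y = 242291/120346 (y = (-248253 + 5962)/(-120346 + 0) = -242291/(-120346) = -242291*(-1/120346) = 242291/120346 ≈ 2.0133)
y - 310555 = 242291/120346 - 310555 = -37373809739/120346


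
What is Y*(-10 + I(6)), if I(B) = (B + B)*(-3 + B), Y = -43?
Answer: -1118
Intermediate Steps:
I(B) = 2*B*(-3 + B) (I(B) = (2*B)*(-3 + B) = 2*B*(-3 + B))
Y*(-10 + I(6)) = -43*(-10 + 2*6*(-3 + 6)) = -43*(-10 + 2*6*3) = -43*(-10 + 36) = -43*26 = -1118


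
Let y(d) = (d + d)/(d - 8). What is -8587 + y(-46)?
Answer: -231803/27 ≈ -8585.3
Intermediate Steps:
y(d) = 2*d/(-8 + d) (y(d) = (2*d)/(-8 + d) = 2*d/(-8 + d))
-8587 + y(-46) = -8587 + 2*(-46)/(-8 - 46) = -8587 + 2*(-46)/(-54) = -8587 + 2*(-46)*(-1/54) = -8587 + 46/27 = -231803/27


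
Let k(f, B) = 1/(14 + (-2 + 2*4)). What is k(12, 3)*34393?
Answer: 34393/20 ≈ 1719.7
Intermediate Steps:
k(f, B) = 1/20 (k(f, B) = 1/(14 + (-2 + 8)) = 1/(14 + 6) = 1/20)
k(12, 3)*34393 = (1/20)*34393 = 34393/20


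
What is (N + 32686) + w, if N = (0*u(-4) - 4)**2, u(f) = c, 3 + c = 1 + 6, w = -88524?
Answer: -55822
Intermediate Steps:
c = 4 (c = -3 + (1 + 6) = -3 + 7 = 4)
u(f) = 4
N = 16 (N = (0*4 - 4)**2 = (0 - 4)**2 = (-4)**2 = 16)
(N + 32686) + w = (16 + 32686) - 88524 = 32702 - 88524 = -55822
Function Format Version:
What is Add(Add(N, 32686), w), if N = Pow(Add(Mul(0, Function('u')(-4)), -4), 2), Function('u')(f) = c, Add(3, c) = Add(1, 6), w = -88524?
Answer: -55822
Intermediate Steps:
c = 4 (c = Add(-3, Add(1, 6)) = Add(-3, 7) = 4)
Function('u')(f) = 4
N = 16 (N = Pow(Add(Mul(0, 4), -4), 2) = Pow(Add(0, -4), 2) = Pow(-4, 2) = 16)
Add(Add(N, 32686), w) = Add(Add(16, 32686), -88524) = Add(32702, -88524) = -55822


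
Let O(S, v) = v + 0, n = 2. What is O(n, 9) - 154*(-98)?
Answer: 15101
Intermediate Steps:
O(S, v) = v
O(n, 9) - 154*(-98) = 9 - 154*(-98) = 9 + 15092 = 15101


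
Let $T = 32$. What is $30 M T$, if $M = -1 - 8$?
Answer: $-8640$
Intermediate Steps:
$M = -9$ ($M = -1 - 8 = -9$)
$30 M T = 30 \left(-9\right) 32 = \left(-270\right) 32 = -8640$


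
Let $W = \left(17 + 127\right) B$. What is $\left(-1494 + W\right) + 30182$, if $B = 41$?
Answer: $34592$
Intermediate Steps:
$W = 5904$ ($W = \left(17 + 127\right) 41 = 144 \cdot 41 = 5904$)
$\left(-1494 + W\right) + 30182 = \left(-1494 + 5904\right) + 30182 = 4410 + 30182 = 34592$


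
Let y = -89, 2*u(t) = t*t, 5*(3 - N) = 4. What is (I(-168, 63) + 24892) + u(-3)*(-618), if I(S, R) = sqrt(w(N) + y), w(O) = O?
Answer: 22111 + I*sqrt(2170)/5 ≈ 22111.0 + 9.3167*I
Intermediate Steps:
N = 11/5 (N = 3 - 1/5*4 = 3 - 4/5 = 11/5 ≈ 2.2000)
u(t) = t**2/2 (u(t) = (t*t)/2 = t**2/2)
I(S, R) = I*sqrt(2170)/5 (I(S, R) = sqrt(11/5 - 89) = sqrt(-434/5) = I*sqrt(2170)/5)
(I(-168, 63) + 24892) + u(-3)*(-618) = (I*sqrt(2170)/5 + 24892) + ((1/2)*(-3)**2)*(-618) = (24892 + I*sqrt(2170)/5) + ((1/2)*9)*(-618) = (24892 + I*sqrt(2170)/5) + (9/2)*(-618) = (24892 + I*sqrt(2170)/5) - 2781 = 22111 + I*sqrt(2170)/5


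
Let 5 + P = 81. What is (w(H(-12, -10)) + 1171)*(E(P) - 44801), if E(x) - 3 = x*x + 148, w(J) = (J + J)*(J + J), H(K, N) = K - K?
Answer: -45521454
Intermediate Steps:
P = 76 (P = -5 + 81 = 76)
H(K, N) = 0
w(J) = 4*J² (w(J) = (2*J)*(2*J) = 4*J²)
E(x) = 151 + x² (E(x) = 3 + (x*x + 148) = 3 + (x² + 148) = 3 + (148 + x²) = 151 + x²)
(w(H(-12, -10)) + 1171)*(E(P) - 44801) = (4*0² + 1171)*((151 + 76²) - 44801) = (4*0 + 1171)*((151 + 5776) - 44801) = (0 + 1171)*(5927 - 44801) = 1171*(-38874) = -45521454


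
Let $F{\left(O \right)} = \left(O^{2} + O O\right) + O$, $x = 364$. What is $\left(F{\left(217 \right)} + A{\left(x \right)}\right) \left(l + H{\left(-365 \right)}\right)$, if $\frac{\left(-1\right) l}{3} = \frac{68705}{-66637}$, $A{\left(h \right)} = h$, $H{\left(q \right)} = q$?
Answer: $- \frac{2285245000010}{66637} \approx -3.4294 \cdot 10^{7}$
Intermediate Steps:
$F{\left(O \right)} = O + 2 O^{2}$ ($F{\left(O \right)} = \left(O^{2} + O^{2}\right) + O = 2 O^{2} + O = O + 2 O^{2}$)
$l = \frac{206115}{66637}$ ($l = - 3 \frac{68705}{-66637} = - 3 \cdot 68705 \left(- \frac{1}{66637}\right) = \left(-3\right) \left(- \frac{68705}{66637}\right) = \frac{206115}{66637} \approx 3.0931$)
$\left(F{\left(217 \right)} + A{\left(x \right)}\right) \left(l + H{\left(-365 \right)}\right) = \left(217 \left(1 + 2 \cdot 217\right) + 364\right) \left(\frac{206115}{66637} - 365\right) = \left(217 \left(1 + 434\right) + 364\right) \left(- \frac{24116390}{66637}\right) = \left(217 \cdot 435 + 364\right) \left(- \frac{24116390}{66637}\right) = \left(94395 + 364\right) \left(- \frac{24116390}{66637}\right) = 94759 \left(- \frac{24116390}{66637}\right) = - \frac{2285245000010}{66637}$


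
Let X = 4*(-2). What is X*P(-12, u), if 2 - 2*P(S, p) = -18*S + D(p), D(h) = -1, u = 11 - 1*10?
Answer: 852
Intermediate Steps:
u = 1 (u = 11 - 10 = 1)
P(S, p) = 3/2 + 9*S (P(S, p) = 1 - (-18*S - 1)/2 = 1 - (-1 - 18*S)/2 = 1 + (½ + 9*S) = 3/2 + 9*S)
X = -8
X*P(-12, u) = -8*(3/2 + 9*(-12)) = -8*(3/2 - 108) = -8*(-213/2) = 852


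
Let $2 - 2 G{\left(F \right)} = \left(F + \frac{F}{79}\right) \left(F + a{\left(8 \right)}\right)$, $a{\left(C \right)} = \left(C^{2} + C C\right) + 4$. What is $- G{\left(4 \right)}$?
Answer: $\frac{21681}{79} \approx 274.44$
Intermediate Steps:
$a{\left(C \right)} = 4 + 2 C^{2}$ ($a{\left(C \right)} = \left(C^{2} + C^{2}\right) + 4 = 2 C^{2} + 4 = 4 + 2 C^{2}$)
$G{\left(F \right)} = 1 - \frac{40 F \left(132 + F\right)}{79}$ ($G{\left(F \right)} = 1 - \frac{\left(F + \frac{F}{79}\right) \left(F + \left(4 + 2 \cdot 8^{2}\right)\right)}{2} = 1 - \frac{\left(F + F \frac{1}{79}\right) \left(F + \left(4 + 2 \cdot 64\right)\right)}{2} = 1 - \frac{\left(F + \frac{F}{79}\right) \left(F + \left(4 + 128\right)\right)}{2} = 1 - \frac{\frac{80 F}{79} \left(F + 132\right)}{2} = 1 - \frac{\frac{80 F}{79} \left(132 + F\right)}{2} = 1 - \frac{\frac{80}{79} F \left(132 + F\right)}{2} = 1 - \frac{40 F \left(132 + F\right)}{79}$)
$- G{\left(4 \right)} = - (1 - \frac{21120}{79} - \frac{40 \cdot 4^{2}}{79}) = - (1 - \frac{21120}{79} - \frac{640}{79}) = \left(-1\right) \left(- \frac{21681}{79}\right) = \frac{21681}{79}$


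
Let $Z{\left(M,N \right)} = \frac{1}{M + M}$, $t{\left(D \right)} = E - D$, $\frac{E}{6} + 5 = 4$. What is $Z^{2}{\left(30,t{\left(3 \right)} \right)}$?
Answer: $\frac{1}{3600} \approx 0.00027778$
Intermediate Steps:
$E = -6$ ($E = -30 + 6 \cdot 4 = -30 + 24 = -6$)
$t{\left(D \right)} = -6 - D$
$Z{\left(M,N \right)} = \frac{1}{2 M}$
$Z^{2}{\left(30,t{\left(3 \right)} \right)} = \left(\frac{1}{2 \cdot 30}\right)^{2} = \left(\frac{1}{2} \cdot \frac{1}{30}\right)^{2} = \left(\frac{1}{60}\right)^{2} = \frac{1}{3600}$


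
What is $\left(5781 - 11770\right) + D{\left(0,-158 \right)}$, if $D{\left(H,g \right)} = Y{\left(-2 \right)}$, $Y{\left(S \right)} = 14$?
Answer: $-5975$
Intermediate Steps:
$D{\left(H,g \right)} = 14$
$\left(5781 - 11770\right) + D{\left(0,-158 \right)} = \left(5781 - 11770\right) + 14 = -5989 + 14 = -5975$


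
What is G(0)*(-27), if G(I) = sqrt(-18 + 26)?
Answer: -54*sqrt(2) ≈ -76.368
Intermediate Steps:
G(I) = 2*sqrt(2) (G(I) = sqrt(8) = 2*sqrt(2))
G(0)*(-27) = (2*sqrt(2))*(-27) = -54*sqrt(2)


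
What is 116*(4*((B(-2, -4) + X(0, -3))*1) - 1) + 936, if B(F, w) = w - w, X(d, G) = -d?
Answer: 820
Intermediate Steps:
B(F, w) = 0
116*(4*((B(-2, -4) + X(0, -3))*1) - 1) + 936 = 116*(4*((0 - 1*0)*1) - 1) + 936 = 116*(4*((0 + 0)*1) - 1) + 936 = 116*(4*(0*1) - 1) + 936 = 116*(4*0 - 1) + 936 = 116*(0 - 1) + 936 = 116*(-1) + 936 = -116 + 936 = 820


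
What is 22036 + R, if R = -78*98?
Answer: 14392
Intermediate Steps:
R = -7644
22036 + R = 22036 - 7644 = 14392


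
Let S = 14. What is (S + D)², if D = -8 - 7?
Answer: 1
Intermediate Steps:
D = -15
(S + D)² = (14 - 15)² = (-1)² = 1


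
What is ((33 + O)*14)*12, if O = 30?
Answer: 10584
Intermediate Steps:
((33 + O)*14)*12 = ((33 + 30)*14)*12 = (63*14)*12 = 882*12 = 10584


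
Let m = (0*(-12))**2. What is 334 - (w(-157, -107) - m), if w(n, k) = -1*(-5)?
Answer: 329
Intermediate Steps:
w(n, k) = 5
m = 0 (m = 0**2 = 0)
334 - (w(-157, -107) - m) = 334 - (5 - 1*0) = 334 - (5 + 0) = 334 - 1*5 = 334 - 5 = 329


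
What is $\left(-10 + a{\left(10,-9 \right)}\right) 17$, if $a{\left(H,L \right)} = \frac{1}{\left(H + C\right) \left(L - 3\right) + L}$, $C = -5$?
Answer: $- \frac{11747}{69} \approx -170.25$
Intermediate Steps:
$a{\left(H,L \right)} = \frac{1}{L + \left(-5 + H\right) \left(-3 + L\right)}$ ($a{\left(H,L \right)} = \frac{1}{\left(H - 5\right) \left(L - 3\right) + L} = \frac{1}{\left(-5 + H\right) \left(-3 + L\right) + L} = \frac{1}{L + \left(-5 + H\right) \left(-3 + L\right)}$)
$\left(-10 + a{\left(10,-9 \right)}\right) 17 = \left(-10 + \frac{1}{15 - -36 - 30 + 10 \left(-9\right)}\right) 17 = \left(-10 + \frac{1}{15 + 36 - 30 - 90}\right) 17 = \left(-10 + \frac{1}{-69}\right) 17 = \left(-10 - \frac{1}{69}\right) 17 = \left(- \frac{691}{69}\right) 17 = - \frac{11747}{69}$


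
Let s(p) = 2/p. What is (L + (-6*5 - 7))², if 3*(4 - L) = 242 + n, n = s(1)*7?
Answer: 126025/9 ≈ 14003.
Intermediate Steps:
n = 14 (n = (2/1)*7 = (2*1)*7 = 2*7 = 14)
L = -244/3 (L = 4 - (242 + 14)/3 = 4 - ⅓*256 = 4 - 256/3 = -244/3 ≈ -81.333)
(L + (-6*5 - 7))² = (-244/3 + (-6*5 - 7))² = (-244/3 + (-30 - 7))² = (-244/3 - 37)² = (-355/3)² = 126025/9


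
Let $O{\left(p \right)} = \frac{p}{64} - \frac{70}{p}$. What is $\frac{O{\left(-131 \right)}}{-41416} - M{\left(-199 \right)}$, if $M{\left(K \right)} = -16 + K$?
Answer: $\frac{74654837641}{347231744} \approx 215.0$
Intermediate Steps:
$O{\left(p \right)} = - \frac{70}{p} + \frac{p}{64}$ ($O{\left(p \right)} = p \frac{1}{64} - \frac{70}{p} = \frac{p}{64} - \frac{70}{p} = - \frac{70}{p} + \frac{p}{64}$)
$\frac{O{\left(-131 \right)}}{-41416} - M{\left(-199 \right)} = \frac{- \frac{70}{-131} + \frac{1}{64} \left(-131\right)}{-41416} - \left(-16 - 199\right) = \left(\left(-70\right) \left(- \frac{1}{131}\right) - \frac{131}{64}\right) \left(- \frac{1}{41416}\right) - -215 = \left(\frac{70}{131} - \frac{131}{64}\right) \left(- \frac{1}{41416}\right) + 215 = \left(- \frac{12681}{8384}\right) \left(- \frac{1}{41416}\right) + 215 = \frac{12681}{347231744} + 215 = \frac{74654837641}{347231744}$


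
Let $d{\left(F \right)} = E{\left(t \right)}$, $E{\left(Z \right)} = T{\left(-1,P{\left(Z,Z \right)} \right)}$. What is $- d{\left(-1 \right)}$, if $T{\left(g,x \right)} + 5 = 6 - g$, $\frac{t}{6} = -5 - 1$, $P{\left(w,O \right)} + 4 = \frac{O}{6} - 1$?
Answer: $-2$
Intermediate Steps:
$P{\left(w,O \right)} = -5 + \frac{O}{6}$ ($P{\left(w,O \right)} = -4 + \left(\frac{O}{6} - 1\right) = -4 + \left(-1 + \frac{O}{6}\right) = -5 + \frac{O}{6}$)
$t = -36$ ($t = 6 \left(-5 - 1\right) = 6 \left(-6\right) = -36$)
$T{\left(g,x \right)} = 1 - g$ ($T{\left(g,x \right)} = -5 - \left(-6 + g\right) = 1 - g$)
$E{\left(Z \right)} = 2$ ($E{\left(Z \right)} = 1 - -1 = 1 + 1 = 2$)
$d{\left(F \right)} = 2$
$- d{\left(-1 \right)} = \left(-1\right) 2 = -2$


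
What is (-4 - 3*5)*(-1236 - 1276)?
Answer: 47728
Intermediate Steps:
(-4 - 3*5)*(-1236 - 1276) = (-4 - 15)*(-2512) = -19*(-2512) = 47728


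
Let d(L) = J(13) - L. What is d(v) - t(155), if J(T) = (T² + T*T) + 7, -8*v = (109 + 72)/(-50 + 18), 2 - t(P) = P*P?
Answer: 6238027/256 ≈ 24367.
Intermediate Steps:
t(P) = 2 - P² (t(P) = 2 - P*P = 2 - P²)
v = 181/256 (v = -(109 + 72)/(8*(-50 + 18)) = -181/(8*(-32)) = -181*(-1)/(8*32) = -⅛*(-181/32) = 181/256 ≈ 0.70703)
J(T) = 7 + 2*T² (J(T) = (T² + T²) + 7 = 2*T² + 7 = 7 + 2*T²)
d(L) = 345 - L (d(L) = (7 + 2*13²) - L = (7 + 2*169) - L = (7 + 338) - L = 345 - L)
d(v) - t(155) = (345 - 1*181/256) - (2 - 1*155²) = (345 - 181/256) - (2 - 1*24025) = 88139/256 - (2 - 24025) = 88139/256 - 1*(-24023) = 88139/256 + 24023 = 6238027/256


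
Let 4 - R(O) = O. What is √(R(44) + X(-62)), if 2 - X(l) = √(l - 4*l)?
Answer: √(-38 - √186) ≈ 7.186*I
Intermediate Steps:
R(O) = 4 - O
X(l) = 2 - √3*√(-l) (X(l) = 2 - √(l - 4*l) = 2 - √(-3*l) = 2 - √3*√(-l))
√(R(44) + X(-62)) = √((4 - 1*44) + (2 - √3*√(-1*(-62)))) = √((4 - 44) + (2 - √3*√62)) = √(-40 + (2 - √186)) = √(-38 - √186)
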